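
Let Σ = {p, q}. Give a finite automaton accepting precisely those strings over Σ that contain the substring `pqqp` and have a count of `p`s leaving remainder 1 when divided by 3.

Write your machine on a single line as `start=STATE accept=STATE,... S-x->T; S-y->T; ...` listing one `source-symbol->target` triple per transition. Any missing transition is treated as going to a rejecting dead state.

start=A; accept=O; A-p->B; A-q->A; B-p->C; B-q->D; C-p->E; C-q->F; D-p->C; D-q->G; E-p->B; E-q->H; F-p->E; F-q->I; G-p->J; G-q->K; H-p->B; H-q->L; I-p->M; I-q->N; J-p->M; J-q->J; K-p->C; K-q->K; L-p->O; L-q->A; M-p->O; M-q->M; N-p->E; N-q->N; O-p->J; O-q->O

Build one automaton per condition and run them in lockstep. One (5 states) tracks whether and how much of `pqqp` has been seen; the other (3 states) tracks the count of `p`s modulo 3. Each combined state is a pair, one component from each; accept when both components accept.
A 15-state machine:
       p  q 
>  A   B  A 
   B   C  D 
   C   E  F 
   D   C  G 
   E   B  H 
   F   E  I 
   G   J  K 
   H   B  L 
   I   M  N 
   J   M  J 
   K   C  K 
   L   O  A 
   M   O  M 
   N   E  N 
 * O   J  O 
(> = start, * = accepting)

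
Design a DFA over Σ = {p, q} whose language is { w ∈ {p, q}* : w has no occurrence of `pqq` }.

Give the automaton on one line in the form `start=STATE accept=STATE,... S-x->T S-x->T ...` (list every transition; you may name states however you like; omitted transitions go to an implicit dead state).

Track partial matches of the forbidden pattern `pqq`. State D is a dead state reached once `pqq` has occurred; every other state accepts. A means no part of `pqq` is currently matched.
4 states suffice.
       p  q 
>* A   B  A 
 * B   B  C 
 * C   B  D 
   D   D  D 
(> = start, * = accepting)

start=A accept=A,B,C A-p->B A-q->A B-p->B B-q->C C-p->B C-q->D D-p->D D-q->D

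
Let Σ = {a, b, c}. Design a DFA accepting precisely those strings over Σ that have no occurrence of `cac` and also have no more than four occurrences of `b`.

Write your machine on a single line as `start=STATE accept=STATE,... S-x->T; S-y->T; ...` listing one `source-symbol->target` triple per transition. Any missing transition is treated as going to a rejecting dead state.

Build one automaton per condition and run them in lockstep. The first has 4 states tracking partial matches of the forbidden pattern `cac`; the second has 6 states tracking the count of `b`s, saturating at 5. A product state is a pair (one from each), accepting exactly when both do. Minimizing collapses redundant product states.
16 states suffice.
          a    b    c  
>* S0     S0   S1   S2 
 * S1     S1   S3   S4 
 * S2     S5   S1   S2 
 * S3     S3   S6   S7 
 * S4     S8   S3   S4 
 * S5     S0   S1   S9 
 * S6     S6  S10  S11 
 * S7    S12   S6   S7 
 * S8     S1   S3   S9 
   S9     S9   S9   S9 
 * S10   S10   S9  S13 
 * S11   S14  S10  S11 
 * S12    S3   S6   S9 
 * S13   S15   S9  S13 
 * S14    S6  S10   S9 
 * S15   S10   S9   S9 
(> = start, * = accepting)

start=S0; accept=S0,S1,S2,S3,S4,S5,S6,S7,S8,S10,S11,S12,S13,S14,S15; S0-a->S0; S0-b->S1; S0-c->S2; S1-a->S1; S1-b->S3; S1-c->S4; S2-a->S5; S2-b->S1; S2-c->S2; S3-a->S3; S3-b->S6; S3-c->S7; S4-a->S8; S4-b->S3; S4-c->S4; S5-a->S0; S5-b->S1; S5-c->S9; S6-a->S6; S6-b->S10; S6-c->S11; S7-a->S12; S7-b->S6; S7-c->S7; S8-a->S1; S8-b->S3; S8-c->S9; S9-a->S9; S9-b->S9; S9-c->S9; S10-a->S10; S10-b->S9; S10-c->S13; S11-a->S14; S11-b->S10; S11-c->S11; S12-a->S3; S12-b->S6; S12-c->S9; S13-a->S15; S13-b->S9; S13-c->S13; S14-a->S6; S14-b->S10; S14-c->S9; S15-a->S10; S15-b->S9; S15-c->S9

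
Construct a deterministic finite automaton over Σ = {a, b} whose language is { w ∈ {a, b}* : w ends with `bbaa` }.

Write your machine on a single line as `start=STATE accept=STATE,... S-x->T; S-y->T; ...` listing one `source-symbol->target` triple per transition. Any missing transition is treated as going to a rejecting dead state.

start=q0; accept=q4; q0-a->q0; q0-b->q1; q1-a->q0; q1-b->q2; q2-a->q3; q2-b->q2; q3-a->q4; q3-b->q1; q4-a->q0; q4-b->q1

Let each state record the length of the longest suffix of the input read so far that is also a prefix of `bbaa`. q1 means the last symbol is `b`; q2 means the last 2 symbols are `bb`; q3 means the last 3 symbols are `bba`; q4 means the last 4 symbols are `bbaa`. Accept only at q4, where the string currently ends in `bbaa`.
With 5 states:
        a   b  
>  q0   q0  q1 
   q1   q0  q2 
   q2   q3  q2 
   q3   q4  q1 
 * q4   q0  q1 
(> = start, * = accepting)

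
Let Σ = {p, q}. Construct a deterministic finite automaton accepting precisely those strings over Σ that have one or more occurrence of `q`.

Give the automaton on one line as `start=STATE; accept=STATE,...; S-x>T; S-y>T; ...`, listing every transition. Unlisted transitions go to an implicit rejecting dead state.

Only the number of `q`s matters, and only up to 2. Make a chain S0 → S1 → S2 advanced by each `q` (with S2 absorbing); every other symbol self-loops. The accepting set is {S1, S2}.
        p   q  
>  S0   S0  S1 
 * S1   S1  S2 
 * S2   S2  S2 
(> = start, * = accepting)

start=S0; accept=S1,S2; S0-p>S0; S0-q>S1; S1-p>S1; S1-q>S2; S2-p>S2; S2-q>S2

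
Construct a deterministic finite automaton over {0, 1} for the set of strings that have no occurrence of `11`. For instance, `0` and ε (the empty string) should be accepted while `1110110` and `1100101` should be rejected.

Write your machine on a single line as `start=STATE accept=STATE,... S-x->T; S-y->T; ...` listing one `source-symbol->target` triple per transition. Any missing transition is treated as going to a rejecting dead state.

start=S0; accept=S0,S1; S0-0->S0; S0-1->S1; S1-0->S0; S1-1->S2; S2-0->S2; S2-1->S2

This is the complement of 'contains `11`'. Use the same substring-matching states — S0 through S2 holding how much of `11` has just been matched — but flip the accepting set: everything except the trap S2 accepts.
A 3-state machine:
        0   1  
>* S0   S0  S1 
 * S1   S0  S2 
   S2   S2  S2 
(> = start, * = accepting)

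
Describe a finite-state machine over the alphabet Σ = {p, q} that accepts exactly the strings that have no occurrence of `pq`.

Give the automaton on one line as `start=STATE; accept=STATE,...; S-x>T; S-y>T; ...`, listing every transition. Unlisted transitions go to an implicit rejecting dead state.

This is the complement of 'contains `pq`'. Use the same substring-matching states — s0 through s2 holding how much of `pq` has just been matched — but flip the accepting set: everything except the trap s2 accepts.
3 states suffice.
        p   q  
>* s0   s1  s0 
 * s1   s1  s2 
   s2   s2  s2 
(> = start, * = accepting)

start=s0; accept=s0,s1; s0-p>s1; s0-q>s0; s1-p>s1; s1-q>s2; s2-p>s2; s2-q>s2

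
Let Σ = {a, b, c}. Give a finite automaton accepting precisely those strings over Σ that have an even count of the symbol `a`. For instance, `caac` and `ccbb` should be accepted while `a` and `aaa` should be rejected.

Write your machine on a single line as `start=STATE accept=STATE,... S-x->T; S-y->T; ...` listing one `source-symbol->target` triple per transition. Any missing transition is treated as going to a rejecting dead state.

Keep the running count of `a`s modulo 2: each `a` advances along the cycle s0 → s1 → s0 while other symbols loop. Accept at s0.
With 2 states:
        a   b   c  
>* s0   s1  s0  s0 
   s1   s0  s1  s1 
(> = start, * = accepting)

start=s0; accept=s0; s0-a->s1; s0-b->s0; s0-c->s0; s1-a->s0; s1-b->s1; s1-c->s1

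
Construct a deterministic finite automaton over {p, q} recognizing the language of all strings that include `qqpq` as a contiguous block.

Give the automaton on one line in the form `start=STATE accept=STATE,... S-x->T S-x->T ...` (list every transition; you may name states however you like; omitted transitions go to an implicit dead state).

Track how much of `qqpq` has been matched so far: state s0 is no progress, s4 is the absorbing accept state reached once `qqpq` has occurred. Intermediate states record partial matches; on a mismatch, fall back to the longest reusable overlap.
With 5 states:
        p   q  
>  s0   s0  s1 
   s1   s0  s2 
   s2   s3  s2 
   s3   s0  s4 
 * s4   s4  s4 
(> = start, * = accepting)

start=s0 accept=s4 s0-p->s0 s0-q->s1 s1-p->s0 s1-q->s2 s2-p->s3 s2-q->s2 s3-p->s0 s3-q->s4 s4-p->s4 s4-q->s4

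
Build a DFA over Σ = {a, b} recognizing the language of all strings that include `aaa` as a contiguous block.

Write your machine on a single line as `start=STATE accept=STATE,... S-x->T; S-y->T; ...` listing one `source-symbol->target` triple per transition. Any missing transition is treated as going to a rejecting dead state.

start=q0; accept=q3; q0-a->q1; q0-b->q0; q1-a->q2; q1-b->q0; q2-a->q3; q2-b->q0; q3-a->q3; q3-b->q3

Track how much of `aaa` has been matched so far: state q0 is no progress, q3 is the absorbing accept state reached once `aaa` has occurred. Intermediate states record partial matches; on a mismatch, fall back to the longest reusable overlap.
4 states suffice.
        a   b  
>  q0   q1  q0 
   q1   q2  q0 
   q2   q3  q0 
 * q3   q3  q3 
(> = start, * = accepting)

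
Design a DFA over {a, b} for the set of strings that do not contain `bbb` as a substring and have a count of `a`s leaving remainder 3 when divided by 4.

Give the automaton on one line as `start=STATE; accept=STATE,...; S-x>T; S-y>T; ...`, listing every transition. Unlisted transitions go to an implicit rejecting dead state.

start=s0; accept=s6,s10,s13; s0-a>s1; s0-b>s2; s1-a>s3; s1-b>s4; s2-a>s1; s2-b>s5; s3-a>s6; s3-b>s7; s4-a>s3; s4-b>s8; s5-a>s1; s5-b>s9; s6-a>s0; s6-b>s10; s7-a>s6; s7-b>s11; s8-a>s3; s8-b>s12; s9-a>s12; s9-b>s9; s10-a>s0; s10-b>s13; s11-a>s6; s11-b>s14; s12-a>s14; s12-b>s12; s13-a>s0; s13-b>s15; s14-a>s15; s14-b>s14; s15-a>s9; s15-b>s15

Handle the two conditions separately and then intersect. The first has 4 states tracking partial matches of the forbidden pattern `bbb`; the second has 4 states tracking the count of `a`s modulo 4. A product state is a pair (one from each), accepting exactly when both do.
          a    b  
>  s0     s1   s2 
   s1     s3   s4 
   s2     s1   s5 
   s3     s6   s7 
   s4     s3   s8 
   s5     s1   s9 
 * s6     s0  s10 
   s7     s6  s11 
   s8     s3  s12 
   s9    s12   s9 
 * s10    s0  s13 
   s11    s6  s14 
   s12   s14  s12 
 * s13    s0  s15 
   s14   s15  s14 
   s15    s9  s15 
(> = start, * = accepting)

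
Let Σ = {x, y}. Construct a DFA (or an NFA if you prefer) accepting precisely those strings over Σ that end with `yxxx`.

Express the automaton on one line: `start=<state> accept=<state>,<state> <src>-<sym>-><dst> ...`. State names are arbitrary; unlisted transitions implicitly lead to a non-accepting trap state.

start=q0 accept=q4 q0-x->q0 q0-y->q1 q1-x->q2 q1-y->q1 q2-x->q3 q2-y->q1 q3-x->q4 q3-y->q1 q4-x->q0 q4-y->q1

Remember how much of `yxxx` the current input suffix matches. State q0 means no match yet; q1 means the last symbol is `y`; q2 means the last 2 symbols are `yx`; q3 means the last 3 symbols are `yxx`; q4 means the last 4 symbols are `yxxx`. Only q4 accepts. On a mismatch, fall back to the longest proper suffix that is still a prefix of `yxxx`.
With 5 states:
        x   y  
>  q0   q0  q1 
   q1   q2  q1 
   q2   q3  q1 
   q3   q4  q1 
 * q4   q0  q1 
(> = start, * = accepting)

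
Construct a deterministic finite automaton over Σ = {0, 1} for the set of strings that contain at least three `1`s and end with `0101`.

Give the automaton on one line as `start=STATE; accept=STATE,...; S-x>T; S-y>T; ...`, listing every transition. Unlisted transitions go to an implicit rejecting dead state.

Build one automaton per condition and run them in lockstep. One (5 states) tracks the count of `1`s, saturating at 4; the other (5 states) tracks how much of the suffix `0101` has currently been matched. Each combined state is a pair, one component from each; accept when both components accept.
A 21-state machine:
          0    1  
>  s0     s1   s2 
   s1     s1   s3 
   s2     s4   s5 
   s3     s6   s5 
   s4     s4   s7 
   s5     s8   s9 
   s6     s4  s10 
   s7    s11   s9 
   s8     s8  s12 
   s9    s13  s14 
   s10   s11   s9 
   s11    s8  s15 
   s12   s16  s14 
   s13   s13  s17 
   s14   s18  s14 
 * s15   s16  s14 
   s16   s13  s19 
   s17   s20  s14 
   s18   s18  s17 
 * s19   s20  s14 
   s20   s18  s19 
(> = start, * = accepting)

start=s0; accept=s15,s19; s0-0>s1; s0-1>s2; s1-0>s1; s1-1>s3; s2-0>s4; s2-1>s5; s3-0>s6; s3-1>s5; s4-0>s4; s4-1>s7; s5-0>s8; s5-1>s9; s6-0>s4; s6-1>s10; s7-0>s11; s7-1>s9; s8-0>s8; s8-1>s12; s9-0>s13; s9-1>s14; s10-0>s11; s10-1>s9; s11-0>s8; s11-1>s15; s12-0>s16; s12-1>s14; s13-0>s13; s13-1>s17; s14-0>s18; s14-1>s14; s15-0>s16; s15-1>s14; s16-0>s13; s16-1>s19; s17-0>s20; s17-1>s14; s18-0>s18; s18-1>s17; s19-0>s20; s19-1>s14; s20-0>s18; s20-1>s19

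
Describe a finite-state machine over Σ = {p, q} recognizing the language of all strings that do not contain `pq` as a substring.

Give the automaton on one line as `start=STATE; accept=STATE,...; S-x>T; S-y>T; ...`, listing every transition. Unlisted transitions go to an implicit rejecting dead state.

start=A; accept=A,B; A-p>B; A-q>A; B-p>B; B-q>C; C-p>C; C-q>C

Track partial matches of the forbidden pattern `pq`. State C is a dead state reached once `pq` has occurred; every other state accepts. A means no part of `pq` is currently matched.
A 3-state machine:
       p  q 
>* A   B  A 
 * B   B  C 
   C   C  C 
(> = start, * = accepting)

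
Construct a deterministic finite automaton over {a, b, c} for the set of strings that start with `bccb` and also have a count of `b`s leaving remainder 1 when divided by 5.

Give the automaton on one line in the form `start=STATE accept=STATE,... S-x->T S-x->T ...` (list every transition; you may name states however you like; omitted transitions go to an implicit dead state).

start=q0 accept=q9 q0-a->q1 q0-b->q2 q0-c->q1 q1-a->q1 q1-b->q1 q1-c->q1 q2-a->q1 q2-b->q1 q2-c->q3 q3-a->q1 q3-b->q1 q3-c->q4 q4-a->q1 q4-b->q5 q4-c->q1 q5-a->q5 q5-b->q6 q5-c->q5 q6-a->q6 q6-b->q7 q6-c->q6 q7-a->q7 q7-b->q8 q7-c->q7 q8-a->q8 q8-b->q9 q8-c->q8 q9-a->q9 q9-b->q5 q9-c->q9

Build one automaton per condition and run them in lockstep. The first has 6 states tracking whether the input so far still matches the prefix `bccb`; the second has 5 states tracking the count of `b`s modulo 5. A product state is a pair (one from each), accepting exactly when both do. After merging equivalent states the machine shrinks.
10 states suffice.
        a   b   c  
>  q0   q1  q2  q1 
   q1   q1  q1  q1 
   q2   q1  q1  q3 
   q3   q1  q1  q4 
   q4   q1  q5  q1 
   q5   q5  q6  q5 
   q6   q6  q7  q6 
   q7   q7  q8  q7 
   q8   q8  q9  q8 
 * q9   q9  q5  q9 
(> = start, * = accepting)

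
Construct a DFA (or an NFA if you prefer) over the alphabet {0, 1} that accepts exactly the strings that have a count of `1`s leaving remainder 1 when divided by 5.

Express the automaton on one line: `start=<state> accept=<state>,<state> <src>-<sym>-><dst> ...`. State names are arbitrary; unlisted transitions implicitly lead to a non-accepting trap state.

The only thing that matters is how many `1`s have appeared, reduced mod 5. Use one state per residue: q0 for 0, …, q4 for 4. Reading `1` moves to the next residue; anything else stays put. q1 is accepting.
5 states suffice.
        0   1  
>  q0   q0  q1 
 * q1   q1  q2 
   q2   q2  q3 
   q3   q3  q4 
   q4   q4  q0 
(> = start, * = accepting)

start=q0 accept=q1 q0-0->q0 q0-1->q1 q1-0->q1 q1-1->q2 q2-0->q2 q2-1->q3 q3-0->q3 q3-1->q4 q4-0->q4 q4-1->q0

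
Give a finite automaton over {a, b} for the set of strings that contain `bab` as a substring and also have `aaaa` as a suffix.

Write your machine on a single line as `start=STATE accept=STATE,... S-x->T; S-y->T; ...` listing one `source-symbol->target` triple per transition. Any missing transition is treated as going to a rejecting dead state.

Build one automaton per condition and run them in lockstep. The first has 4 states tracking whether and how much of `bab` has been seen; the second has 5 states tracking how much of the suffix `aaaa` has currently been matched. A product state is a pair (one from each), accepting exactly when both do.
With 12 states:
          a    b  
>  q0     q1   q2 
   q1     q3   q2 
   q2     q4   q2 
   q3     q5   q2 
   q4     q3   q6 
   q5     q7   q2 
   q6     q8   q6 
   q7     q7   q2 
   q8     q9   q6 
   q9    q10   q6 
   q10   q11   q6 
 * q11   q11   q6 
(> = start, * = accepting)

start=q0; accept=q11; q0-a->q1; q0-b->q2; q1-a->q3; q1-b->q2; q2-a->q4; q2-b->q2; q3-a->q5; q3-b->q2; q4-a->q3; q4-b->q6; q5-a->q7; q5-b->q2; q6-a->q8; q6-b->q6; q7-a->q7; q7-b->q2; q8-a->q9; q8-b->q6; q9-a->q10; q9-b->q6; q10-a->q11; q10-b->q6; q11-a->q11; q11-b->q6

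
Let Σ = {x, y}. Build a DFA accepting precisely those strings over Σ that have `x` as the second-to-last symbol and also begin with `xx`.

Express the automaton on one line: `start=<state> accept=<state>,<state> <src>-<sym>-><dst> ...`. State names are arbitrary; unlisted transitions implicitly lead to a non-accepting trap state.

Handle the two conditions separately and then intersect. One (7 states) tracks the last 2 symbols read; the other (4 states) tracks whether the input so far still matches the prefix `xx`. Each combined state is a pair, one component from each; accept when both components accept. Minimizing collapses redundant product states.
A 7-state machine:
        x   y  
>  q0   q1  q2 
   q1   q3  q2 
   q2   q2  q2 
 * q3   q3  q4 
 * q4   q5  q6 
   q5   q3  q4 
   q6   q5  q6 
(> = start, * = accepting)

start=q0 accept=q3,q4 q0-x->q1 q0-y->q2 q1-x->q3 q1-y->q2 q2-x->q2 q2-y->q2 q3-x->q3 q3-y->q4 q4-x->q5 q4-y->q6 q5-x->q3 q5-y->q4 q6-x->q5 q6-y->q6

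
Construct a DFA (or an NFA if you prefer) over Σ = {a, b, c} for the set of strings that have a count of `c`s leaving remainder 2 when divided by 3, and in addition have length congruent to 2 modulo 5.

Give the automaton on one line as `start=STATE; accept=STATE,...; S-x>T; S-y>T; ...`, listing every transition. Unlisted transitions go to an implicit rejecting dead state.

Run two small machines in parallel and take their product. One (3 states) tracks the count of `c`s modulo 3; the other (5 states) tracks the input length modulo 5. Each combined state is a pair, one component from each; accept when both components accept.
With 15 states:
          a    b    c  
>  q0     q1   q1   q2 
   q1     q3   q3   q4 
   q2     q4   q4   q5 
   q3     q6   q6   q7 
   q4     q7   q7   q8 
 * q5     q8   q8   q6 
   q6     q9   q9  q10 
   q7    q10  q10  q11 
   q8    q11  q11   q9 
   q9     q0   q0  q12 
   q10   q12  q12  q13 
   q11   q13  q13   q0 
   q12    q2   q2  q14 
   q13   q14  q14   q1 
   q14    q5   q5   q3 
(> = start, * = accepting)

start=q0; accept=q5; q0-a>q1; q0-b>q1; q0-c>q2; q1-a>q3; q1-b>q3; q1-c>q4; q2-a>q4; q2-b>q4; q2-c>q5; q3-a>q6; q3-b>q6; q3-c>q7; q4-a>q7; q4-b>q7; q4-c>q8; q5-a>q8; q5-b>q8; q5-c>q6; q6-a>q9; q6-b>q9; q6-c>q10; q7-a>q10; q7-b>q10; q7-c>q11; q8-a>q11; q8-b>q11; q8-c>q9; q9-a>q0; q9-b>q0; q9-c>q12; q10-a>q12; q10-b>q12; q10-c>q13; q11-a>q13; q11-b>q13; q11-c>q0; q12-a>q2; q12-b>q2; q12-c>q14; q13-a>q14; q13-b>q14; q13-c>q1; q14-a>q5; q14-b>q5; q14-c>q3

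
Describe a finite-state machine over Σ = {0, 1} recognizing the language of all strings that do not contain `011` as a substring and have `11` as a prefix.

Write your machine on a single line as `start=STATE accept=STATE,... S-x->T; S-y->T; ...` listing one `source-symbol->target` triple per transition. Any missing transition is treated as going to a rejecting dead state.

start=s0; accept=s4,s6,s7; s0-0->s1; s0-1->s2; s1-0->s1; s1-1->s3; s2-0->s1; s2-1->s4; s3-0->s1; s3-1->s5; s4-0->s6; s4-1->s4; s5-0->s5; s5-1->s5; s6-0->s6; s6-1->s7; s7-0->s6; s7-1->s8; s8-0->s8; s8-1->s8

Run two small machines in parallel and take their product. The first has 4 states tracking partial matches of the forbidden pattern `011`; the second has 4 states tracking whether the input so far still matches the prefix `11`. A product state is a pair (one from each), accepting exactly when both do.
A 9-state machine:
        0   1  
>  s0   s1  s2 
   s1   s1  s3 
   s2   s1  s4 
   s3   s1  s5 
 * s4   s6  s4 
   s5   s5  s5 
 * s6   s6  s7 
 * s7   s6  s8 
   s8   s8  s8 
(> = start, * = accepting)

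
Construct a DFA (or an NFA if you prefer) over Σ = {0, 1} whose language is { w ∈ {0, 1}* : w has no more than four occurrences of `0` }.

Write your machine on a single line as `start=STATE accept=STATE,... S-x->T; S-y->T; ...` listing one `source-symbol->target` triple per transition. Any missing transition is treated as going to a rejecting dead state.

start=S0; accept=S0,S1,S2,S3,S4; S0-0->S1; S0-1->S0; S1-0->S2; S1-1->S1; S2-0->S3; S2-1->S2; S3-0->S4; S3-1->S3; S4-0->S5; S4-1->S4; S5-0->S5; S5-1->S5

Count `0`s, saturating at 5: states S0 through S4 mean 0 through 4 `0`s seen; S5 means more than 4. Each `0` increments (capped at S5); other symbols loop. Accept from {S0, S1, S2, S3, S4}.
6 states suffice.
        0   1  
>* S0   S1  S0 
 * S1   S2  S1 
 * S2   S3  S2 
 * S3   S4  S3 
 * S4   S5  S4 
   S5   S5  S5 
(> = start, * = accepting)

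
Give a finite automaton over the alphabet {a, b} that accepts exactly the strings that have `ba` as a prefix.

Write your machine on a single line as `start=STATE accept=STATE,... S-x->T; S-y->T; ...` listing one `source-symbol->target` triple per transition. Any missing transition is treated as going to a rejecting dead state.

Check the first 2 symbols one by one: s0 through s1 record how many have matched `ba` so far; any wrong symbol goes to the dead state s3. After all 2 match we enter the accepting sink s2.
A 4-state machine:
        a   b  
>  s0   s3  s1 
   s1   s2  s3 
 * s2   s2  s2 
   s3   s3  s3 
(> = start, * = accepting)

start=s0; accept=s2; s0-a->s3; s0-b->s1; s1-a->s2; s1-b->s3; s2-a->s2; s2-b->s2; s3-a->s3; s3-b->s3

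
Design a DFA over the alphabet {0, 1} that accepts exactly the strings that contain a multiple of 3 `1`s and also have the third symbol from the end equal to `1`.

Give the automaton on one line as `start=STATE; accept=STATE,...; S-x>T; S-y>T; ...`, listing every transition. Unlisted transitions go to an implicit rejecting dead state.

start=A; accept=G,J,K,N; A-0>A; A-1>B; B-0>C; B-1>D; C-0>C; C-1>E; D-0>F; D-1>G; E-0>F; E-1>H; F-0>I; F-1>J; G-0>K; G-1>B; H-0>K; H-1>B; I-0>I; I-1>L; J-0>M; J-1>B; K-0>N; K-1>B; L-0>M; L-1>B; M-0>N; M-1>B; N-0>A; N-1>B

Run two small machines in parallel and take their product. The first has 3 states tracking the count of `1`s modulo 3; the second has 15 states tracking the last 3 symbols read. A product state is a pair (one from each), accepting exactly when both do. Minimizing collapses redundant product states.
A 14-state machine:
       0  1 
>  A   A  B 
   B   C  D 
   C   C  E 
   D   F  G 
   E   F  H 
   F   I  J 
 * G   K  B 
   H   K  B 
   I   I  L 
 * J   M  B 
 * K   N  B 
   L   M  B 
   M   N  B 
 * N   A  B 
(> = start, * = accepting)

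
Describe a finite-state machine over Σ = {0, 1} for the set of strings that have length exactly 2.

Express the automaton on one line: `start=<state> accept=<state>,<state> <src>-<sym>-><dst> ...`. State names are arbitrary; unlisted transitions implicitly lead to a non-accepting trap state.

start=A accept=C A-0->B A-1->B B-0->C B-1->C C-0->D C-1->D D-0->D D-1->D

Count input length up to 3: every symbol moves from A toward D, which means 'more than 2' and absorbs. Accept from {C}.
With 4 states:
       0  1 
>  A   B  B 
   B   C  C 
 * C   D  D 
   D   D  D 
(> = start, * = accepting)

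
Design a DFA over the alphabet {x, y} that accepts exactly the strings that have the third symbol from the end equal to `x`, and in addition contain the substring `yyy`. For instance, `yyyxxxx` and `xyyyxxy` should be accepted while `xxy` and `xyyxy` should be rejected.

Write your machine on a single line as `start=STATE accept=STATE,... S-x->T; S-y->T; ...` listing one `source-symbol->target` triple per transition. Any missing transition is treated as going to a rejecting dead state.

start=A; accept=H,I,J,K; A-x->A; A-y->B; B-x->A; B-y->C; C-x->A; C-y->D; D-x->E; D-y->D; E-x->F; E-y->G; F-x->H; F-y->I; G-x->J; G-y->K; H-x->H; H-y->I; I-x->J; I-y->K; J-x->F; J-y->G; K-x->E; K-y->D

Handle the two conditions separately and then intersect. The first has 15 states tracking the last 3 symbols read; the second has 4 states tracking whether and how much of `yyy` has been seen. A product state is a pair (one from each), accepting exactly when both do. Minimizing collapses redundant product states.
With 11 states:
       x  y 
>  A   A  B 
   B   A  C 
   C   A  D 
   D   E  D 
   E   F  G 
   F   H  I 
   G   J  K 
 * H   H  I 
 * I   J  K 
 * J   F  G 
 * K   E  D 
(> = start, * = accepting)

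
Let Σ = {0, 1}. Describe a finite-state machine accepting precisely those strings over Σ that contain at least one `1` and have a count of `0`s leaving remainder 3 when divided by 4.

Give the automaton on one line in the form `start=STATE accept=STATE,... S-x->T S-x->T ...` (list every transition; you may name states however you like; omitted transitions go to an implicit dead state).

Run two small machines in parallel and take their product. One (3 states) tracks the count of `1`s, saturating at 2; the other (4 states) tracks the count of `0`s modulo 4. Each combined state is a pair, one component from each; accept when both components accept.
12 states suffice.
          0    1  
>  S0     S1   S2 
   S1     S3   S4 
   S2     S4   S5 
   S3     S6   S7 
   S4     S7   S8 
   S5     S8   S5 
   S6     S0   S9 
   S7     S9  S10 
   S8    S10   S8 
 * S9     S2  S11 
   S10   S11  S10 
 * S11    S5  S11 
(> = start, * = accepting)

start=S0 accept=S9,S11 S0-0->S1 S0-1->S2 S1-0->S3 S1-1->S4 S2-0->S4 S2-1->S5 S3-0->S6 S3-1->S7 S4-0->S7 S4-1->S8 S5-0->S8 S5-1->S5 S6-0->S0 S6-1->S9 S7-0->S9 S7-1->S10 S8-0->S10 S8-1->S8 S9-0->S2 S9-1->S11 S10-0->S11 S10-1->S10 S11-0->S5 S11-1->S11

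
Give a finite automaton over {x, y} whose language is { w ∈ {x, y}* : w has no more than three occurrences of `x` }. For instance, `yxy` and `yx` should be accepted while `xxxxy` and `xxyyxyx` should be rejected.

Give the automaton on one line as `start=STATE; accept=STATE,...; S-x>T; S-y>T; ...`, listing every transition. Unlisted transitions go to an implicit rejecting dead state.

start=s0; accept=s0,s1,s2,s3; s0-x>s1; s0-y>s0; s1-x>s2; s1-y>s1; s2-x>s3; s2-y>s2; s3-x>s4; s3-y>s3; s4-x>s4; s4-y>s4

Only the number of `x`s matters, and only up to 4. Make a chain s0 → s1 → s2 → s3 → s4 advanced by each `x` (with s4 absorbing); every other symbol self-loops. The accepting set is {s0, s1, s2, s3}.
A 5-state machine:
        x   y  
>* s0   s1  s0 
 * s1   s2  s1 
 * s2   s3  s2 
 * s3   s4  s3 
   s4   s4  s4 
(> = start, * = accepting)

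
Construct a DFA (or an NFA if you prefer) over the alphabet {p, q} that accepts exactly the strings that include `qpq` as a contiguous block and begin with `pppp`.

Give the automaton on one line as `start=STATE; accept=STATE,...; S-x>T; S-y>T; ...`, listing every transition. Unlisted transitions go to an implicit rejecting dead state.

Build one automaton per condition and run them in lockstep. One (4 states) tracks whether and how much of `qpq` has been seen; the other (6 states) tracks whether the input so far still matches the prefix `pppp`. Each combined state is a pair, one component from each; accept when both components accept. After merging equivalent states the machine shrinks.
9 states suffice.
        p   q  
>  s0   s1  s2 
   s1   s3  s2 
   s2   s2  s2 
   s3   s4  s2 
   s4   s5  s2 
   s5   s5  s6 
   s6   s7  s6 
   s7   s5  s8 
 * s8   s8  s8 
(> = start, * = accepting)

start=s0; accept=s8; s0-p>s1; s0-q>s2; s1-p>s3; s1-q>s2; s2-p>s2; s2-q>s2; s3-p>s4; s3-q>s2; s4-p>s5; s4-q>s2; s5-p>s5; s5-q>s6; s6-p>s7; s6-q>s6; s7-p>s5; s7-q>s8; s8-p>s8; s8-q>s8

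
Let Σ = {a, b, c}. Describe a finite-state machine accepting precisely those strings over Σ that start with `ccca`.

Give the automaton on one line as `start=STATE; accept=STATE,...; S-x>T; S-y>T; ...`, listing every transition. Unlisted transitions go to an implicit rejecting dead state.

Walk along `ccca` while the input agrees: from S0 take `c` to S1, and so on. Any deviation drops to the rejecting sink S5. Once S4 is reached the prefix is confirmed and every continuation is accepted.
A 6-state machine:
        a   b   c  
>  S0   S5  S5  S1 
   S1   S5  S5  S2 
   S2   S5  S5  S3 
   S3   S4  S5  S5 
 * S4   S4  S4  S4 
   S5   S5  S5  S5 
(> = start, * = accepting)

start=S0; accept=S4; S0-a>S5; S0-b>S5; S0-c>S1; S1-a>S5; S1-b>S5; S1-c>S2; S2-a>S5; S2-b>S5; S2-c>S3; S3-a>S4; S3-b>S5; S3-c>S5; S4-a>S4; S4-b>S4; S4-c>S4; S5-a>S5; S5-b>S5; S5-c>S5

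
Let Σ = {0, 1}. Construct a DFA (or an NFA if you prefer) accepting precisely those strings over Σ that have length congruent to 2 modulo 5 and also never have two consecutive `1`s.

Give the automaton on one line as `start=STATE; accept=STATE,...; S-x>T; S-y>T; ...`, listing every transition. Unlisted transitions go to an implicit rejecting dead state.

start=s0; accept=s3,s4; s0-0>s1; s0-1>s2; s1-0>s3; s1-1>s4; s2-0>s3; s2-1>s5; s3-0>s6; s3-1>s7; s4-0>s6; s4-1>s8; s5-0>s8; s5-1>s8; s6-0>s9; s6-1>s10; s7-0>s9; s7-1>s11; s8-0>s11; s8-1>s11; s9-0>s0; s9-1>s12; s10-0>s0; s10-1>s13; s11-0>s13; s11-1>s13; s12-0>s1; s12-1>s14; s13-0>s14; s13-1>s14; s14-0>s5; s14-1>s5

Run two small machines in parallel and take their product. One (5 states) tracks the input length modulo 5; the other (3 states) tracks partial matches of the forbidden pattern `11`. Each combined state is a pair, one component from each; accept when both components accept.
15 states suffice.
          0    1  
>  s0     s1   s2 
   s1     s3   s4 
   s2     s3   s5 
 * s3     s6   s7 
 * s4     s6   s8 
   s5     s8   s8 
   s6     s9  s10 
   s7     s9  s11 
   s8    s11  s11 
   s9     s0  s12 
   s10    s0  s13 
   s11   s13  s13 
   s12    s1  s14 
   s13   s14  s14 
   s14    s5   s5 
(> = start, * = accepting)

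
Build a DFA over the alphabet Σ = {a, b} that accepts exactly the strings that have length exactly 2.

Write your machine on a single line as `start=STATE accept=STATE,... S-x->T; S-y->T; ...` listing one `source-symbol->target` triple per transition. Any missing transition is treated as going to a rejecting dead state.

We only need to distinguish lengths 0, 1, …, 2, and '>2'. Chain s0 → s1 → s2 → s3 on every symbol, with s3 looping. Accepting states: {s2}.
With 4 states:
        a   b  
>  s0   s1  s1 
   s1   s2  s2 
 * s2   s3  s3 
   s3   s3  s3 
(> = start, * = accepting)

start=s0; accept=s2; s0-a->s1; s0-b->s1; s1-a->s2; s1-b->s2; s2-a->s3; s2-b->s3; s3-a->s3; s3-b->s3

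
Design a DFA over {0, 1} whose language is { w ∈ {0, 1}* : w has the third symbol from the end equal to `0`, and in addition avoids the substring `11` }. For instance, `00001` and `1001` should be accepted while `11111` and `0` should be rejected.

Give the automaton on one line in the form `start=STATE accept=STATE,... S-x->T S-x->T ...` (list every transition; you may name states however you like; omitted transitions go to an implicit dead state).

Handle the two conditions separately and then intersect. The first has 15 states tracking the last 3 symbols read; the second has 3 states tracking partial matches of the forbidden pattern `11`. A product state is a pair (one from each), accepting exactly when both do. After merging equivalent states the machine shrinks.
9 states suffice.
        0   1  
>  q0   q1  q2 
   q1   q3  q4 
   q2   q1  q5 
   q3   q6  q7 
   q4   q8  q5 
   q5   q5  q5 
 * q6   q6  q7 
 * q7   q8  q5 
 * q8   q3  q4 
(> = start, * = accepting)

start=q0 accept=q6,q7,q8 q0-0->q1 q0-1->q2 q1-0->q3 q1-1->q4 q2-0->q1 q2-1->q5 q3-0->q6 q3-1->q7 q4-0->q8 q4-1->q5 q5-0->q5 q5-1->q5 q6-0->q6 q6-1->q7 q7-0->q8 q7-1->q5 q8-0->q3 q8-1->q4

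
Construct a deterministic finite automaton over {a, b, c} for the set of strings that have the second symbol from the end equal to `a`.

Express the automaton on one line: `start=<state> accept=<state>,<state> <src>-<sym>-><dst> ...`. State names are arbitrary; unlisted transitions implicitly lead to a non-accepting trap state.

A DFA must remember the last 2 symbols (since which symbol is second-to-last isn't known until the input ends). Use one state per possible window of the last ≤2 symbols; accept from those whose window starts with `a`.
With 13 states:
          a    b    c  
>  q0     q1   q2   q3 
   q1     q4   q5   q6 
   q2     q7   q8   q9 
   q3    q10  q11  q12 
 * q4     q4   q5   q6 
 * q5     q7   q8   q9 
 * q6    q10  q11  q12 
   q7     q4   q5   q6 
   q8     q7   q8   q9 
   q9    q10  q11  q12 
   q10    q4   q5   q6 
   q11    q7   q8   q9 
   q12   q10  q11  q12 
(> = start, * = accepting)

start=q0 accept=q4,q5,q6 q0-a->q1 q0-b->q2 q0-c->q3 q1-a->q4 q1-b->q5 q1-c->q6 q2-a->q7 q2-b->q8 q2-c->q9 q3-a->q10 q3-b->q11 q3-c->q12 q4-a->q4 q4-b->q5 q4-c->q6 q5-a->q7 q5-b->q8 q5-c->q9 q6-a->q10 q6-b->q11 q6-c->q12 q7-a->q4 q7-b->q5 q7-c->q6 q8-a->q7 q8-b->q8 q8-c->q9 q9-a->q10 q9-b->q11 q9-c->q12 q10-a->q4 q10-b->q5 q10-c->q6 q11-a->q7 q11-b->q8 q11-c->q9 q12-a->q10 q12-b->q11 q12-c->q12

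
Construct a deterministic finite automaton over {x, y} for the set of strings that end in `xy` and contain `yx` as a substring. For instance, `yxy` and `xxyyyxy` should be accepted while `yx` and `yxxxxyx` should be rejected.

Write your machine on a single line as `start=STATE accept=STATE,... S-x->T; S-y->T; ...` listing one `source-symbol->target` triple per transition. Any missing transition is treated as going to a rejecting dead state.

Build one automaton per condition and run them in lockstep. One (3 states) tracks how much of the suffix `xy` has currently been matched; the other (3 states) tracks whether and how much of `yx` has been seen. Each combined state is a pair, one component from each; accept when both components accept.
        x   y  
>  s0   s1  s2 
   s1   s1  s3 
   s2   s4  s2 
   s3   s4  s2 
   s4   s4  s5 
 * s5   s4  s6 
   s6   s4  s6 
(> = start, * = accepting)

start=s0; accept=s5; s0-x->s1; s0-y->s2; s1-x->s1; s1-y->s3; s2-x->s4; s2-y->s2; s3-x->s4; s3-y->s2; s4-x->s4; s4-y->s5; s5-x->s4; s5-y->s6; s6-x->s4; s6-y->s6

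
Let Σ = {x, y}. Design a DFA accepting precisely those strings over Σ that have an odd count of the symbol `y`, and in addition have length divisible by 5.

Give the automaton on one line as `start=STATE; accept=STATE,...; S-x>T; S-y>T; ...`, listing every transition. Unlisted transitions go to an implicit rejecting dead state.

Handle the two conditions separately and then intersect. One (2 states) tracks the count of `y`s modulo 2; the other (5 states) tracks the input length modulo 5. Each combined state is a pair, one component from each; accept when both components accept.
A 10-state machine:
        x   y  
>  q0   q1  q2 
   q1   q3  q4 
   q2   q4  q3 
   q3   q5  q6 
   q4   q6  q5 
   q5   q7  q8 
   q6   q8  q7 
   q7   q0  q9 
   q8   q9  q0 
 * q9   q2  q1 
(> = start, * = accepting)

start=q0; accept=q9; q0-x>q1; q0-y>q2; q1-x>q3; q1-y>q4; q2-x>q4; q2-y>q3; q3-x>q5; q3-y>q6; q4-x>q6; q4-y>q5; q5-x>q7; q5-y>q8; q6-x>q8; q6-y>q7; q7-x>q0; q7-y>q9; q8-x>q9; q8-y>q0; q9-x>q2; q9-y>q1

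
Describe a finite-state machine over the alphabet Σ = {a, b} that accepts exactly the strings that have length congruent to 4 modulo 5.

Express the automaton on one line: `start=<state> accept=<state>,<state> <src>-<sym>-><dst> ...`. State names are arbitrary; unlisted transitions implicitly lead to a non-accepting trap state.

Only the length mod 5 matters, so use a 5-cycle: from any state, every input symbol moves to the next state, wrapping S4 back to S0. Mark S4 accepting.
With 5 states:
        a   b  
>  S0   S1  S1 
   S1   S2  S2 
   S2   S3  S3 
   S3   S4  S4 
 * S4   S0  S0 
(> = start, * = accepting)

start=S0 accept=S4 S0-a->S1 S0-b->S1 S1-a->S2 S1-b->S2 S2-a->S3 S2-b->S3 S3-a->S4 S3-b->S4 S4-a->S0 S4-b->S0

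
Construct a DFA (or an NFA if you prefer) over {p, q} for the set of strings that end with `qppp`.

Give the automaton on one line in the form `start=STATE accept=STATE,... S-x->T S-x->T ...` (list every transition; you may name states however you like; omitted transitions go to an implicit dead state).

start=S0 accept=S4 S0-p->S0 S0-q->S1 S1-p->S2 S1-q->S1 S2-p->S3 S2-q->S1 S3-p->S4 S3-q->S1 S4-p->S0 S4-q->S1

Let each state record the length of the longest suffix of the input read so far that is also a prefix of `qppp`. S1 means the last symbol is `q`; S2 means the last 2 symbols are `qp`; S3 means the last 3 symbols are `qpp`; S4 means the last 4 symbols are `qppp`. Accept only at S4, where the string currently ends in `qppp`.
5 states suffice.
        p   q  
>  S0   S0  S1 
   S1   S2  S1 
   S2   S3  S1 
   S3   S4  S1 
 * S4   S0  S1 
(> = start, * = accepting)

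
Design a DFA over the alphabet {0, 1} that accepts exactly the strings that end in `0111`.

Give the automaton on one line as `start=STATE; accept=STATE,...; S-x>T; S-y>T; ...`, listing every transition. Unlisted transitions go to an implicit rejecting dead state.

Remember how much of `0111` the current input suffix matches. State S0 means no match yet; S1 means the last symbol is `0`; S2 means the last 2 symbols are `01`; S3 means the last 3 symbols are `011`; S4 means the last 4 symbols are `0111`. Only S4 accepts. On a mismatch, fall back to the longest proper suffix that is still a prefix of `0111`.
A 5-state machine:
        0   1  
>  S0   S1  S0 
   S1   S1  S2 
   S2   S1  S3 
   S3   S1  S4 
 * S4   S1  S0 
(> = start, * = accepting)

start=S0; accept=S4; S0-0>S1; S0-1>S0; S1-0>S1; S1-1>S2; S2-0>S1; S2-1>S3; S3-0>S1; S3-1>S4; S4-0>S1; S4-1>S0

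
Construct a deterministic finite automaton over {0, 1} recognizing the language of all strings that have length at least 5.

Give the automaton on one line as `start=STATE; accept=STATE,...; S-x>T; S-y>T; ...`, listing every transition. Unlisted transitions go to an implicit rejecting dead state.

start=S0; accept=S5,S6; S0-0>S1; S0-1>S1; S1-0>S2; S1-1>S2; S2-0>S3; S2-1>S3; S3-0>S4; S3-1>S4; S4-0>S5; S4-1>S5; S5-0>S6; S5-1>S6; S6-0>S6; S6-1>S6

Count input length up to 6: every symbol moves from S0 toward S6, which means 'more than 5' and absorbs. Accept from {S5, S6}.
A 7-state machine:
        0   1  
>  S0   S1  S1 
   S1   S2  S2 
   S2   S3  S3 
   S3   S4  S4 
   S4   S5  S5 
 * S5   S6  S6 
 * S6   S6  S6 
(> = start, * = accepting)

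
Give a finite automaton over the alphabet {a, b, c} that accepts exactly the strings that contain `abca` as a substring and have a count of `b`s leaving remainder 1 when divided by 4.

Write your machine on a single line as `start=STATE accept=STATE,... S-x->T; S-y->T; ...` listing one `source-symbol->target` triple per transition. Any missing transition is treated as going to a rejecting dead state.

start=S0; accept=S10; S0-a->S1; S0-b->S2; S0-c->S0; S1-a->S1; S1-b->S3; S1-c->S0; S2-a->S4; S2-b->S5; S2-c->S2; S3-a->S4; S3-b->S5; S3-c->S6; S4-a->S4; S4-b->S7; S4-c->S2; S5-a->S8; S5-b->S9; S5-c->S5; S6-a->S10; S6-b->S5; S6-c->S2; S7-a->S8; S7-b->S9; S7-c->S11; S8-a->S8; S8-b->S12; S8-c->S5; S9-a->S13; S9-b->S0; S9-c->S9; S10-a->S10; S10-b->S14; S10-c->S10; S11-a->S14; S11-b->S9; S11-c->S5; S12-a->S13; S12-b->S0; S12-c->S15; S13-a->S13; S13-b->S16; S13-c->S9; S14-a->S14; S14-b->S17; S14-c->S14; S15-a->S17; S15-b->S0; S15-c->S9; S16-a->S1; S16-b->S2; S16-c->S18; S17-a->S17; S17-b->S19; S17-c->S17; S18-a->S19; S18-b->S2; S18-c->S0; S19-a->S19; S19-b->S10; S19-c->S19

Run two small machines in parallel and take their product. One (5 states) tracks whether and how much of `abca` has been seen; the other (4 states) tracks the count of `b`s modulo 4. Each combined state is a pair, one component from each; accept when both components accept.
20 states suffice.
          a    b    c  
>  S0     S1   S2   S0 
   S1     S1   S3   S0 
   S2     S4   S5   S2 
   S3     S4   S5   S6 
   S4     S4   S7   S2 
   S5     S8   S9   S5 
   S6    S10   S5   S2 
   S7     S8   S9  S11 
   S8     S8  S12   S5 
   S9    S13   S0   S9 
 * S10   S10  S14  S10 
   S11   S14   S9   S5 
   S12   S13   S0  S15 
   S13   S13  S16   S9 
   S14   S14  S17  S14 
   S15   S17   S0   S9 
   S16    S1   S2  S18 
   S17   S17  S19  S17 
   S18   S19   S2   S0 
   S19   S19  S10  S19 
(> = start, * = accepting)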